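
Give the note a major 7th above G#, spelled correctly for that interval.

F##

A seventh above G lands on the letter F.
A major seventh spans 11 semitones, so G# moves to pitch class 7. On the letter F that is F##.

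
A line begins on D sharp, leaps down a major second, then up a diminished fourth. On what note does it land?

A major second down from D# is C# (letter C, 2 semitones down).
A diminished fourth up from C# is F (letter F, 4 semitones up).

F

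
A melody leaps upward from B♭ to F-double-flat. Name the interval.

The letter names run B→F, a span of 4 letter steps, so the interval is some kind of fifth.
Bb to Fbb is 5 semitones. A perfect fifth is 7, so 5 makes it doubly diminished.

doubly diminished fifth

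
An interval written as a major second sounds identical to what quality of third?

A major second spans 2 semitones.
A third spanning 2 semitones is diminished (the major third is 4).

diminished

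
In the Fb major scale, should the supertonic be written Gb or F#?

Gb

Each scale degree takes a distinct letter name. Degree 2 of a scale on F must use the letter G.
Gb and F# are enharmonically the same pitch, but only Gb uses the letter G, so it is the correct spelling here.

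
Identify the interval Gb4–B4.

augmented third

Counting letters G–A–B gives a third.
Gb→B = 5 semitones, 1 wider than the major third (4), so augmented.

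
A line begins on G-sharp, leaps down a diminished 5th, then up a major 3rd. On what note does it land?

A diminished fifth down from G# is C## (letter C, 6 semitones down).
A major third up from C## is E## (letter E, 4 semitones up).

E##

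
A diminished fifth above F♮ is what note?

Cb

F up a perfect fifth is C, so the target letter is C.
From F, a diminished fifth is 6 semitones up: Cb.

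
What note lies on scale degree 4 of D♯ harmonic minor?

The D# harmonic minor scale runs D# E# F# G# A# B C##.
Degree 4 is G#.

G#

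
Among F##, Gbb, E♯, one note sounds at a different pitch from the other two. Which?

F##

In 12-tone equal temperament, enharmonic equivalents share a pitch class. F## is pitch class 7; Gbb is pitch class 5; E# is pitch class 5.
Gbb and E# share pitch class 5, while F## is pitch class 7.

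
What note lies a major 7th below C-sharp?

A seventh below C lands on the letter D.
A major seventh spans 11 semitones, so C# moves to pitch class 2. On the letter D that is D.

D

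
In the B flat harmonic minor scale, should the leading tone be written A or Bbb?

A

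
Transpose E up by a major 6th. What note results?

C#

E up a major sixth is C#, so the target letter is C.
From E, a major sixth is 9 semitones up: C#.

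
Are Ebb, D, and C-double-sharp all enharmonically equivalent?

Ebb = pitch class 2 and D = pitch class 2 and C## = pitch class 2 — the same pitch class, so they are enharmonic equivalents.

Yes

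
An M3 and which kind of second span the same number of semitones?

doubly augmented

A major third spans 4 semitones.
A second spanning 4 semitones is doubly augmented (the major second is 2).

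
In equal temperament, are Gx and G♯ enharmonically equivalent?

Two spellings are enharmonically equivalent only if they share a pitch class.
Here G## → 9, G# → 8; 8 ≠ 9, so they are not.

No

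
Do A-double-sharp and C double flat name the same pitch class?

A## is pitch class 11; Cbb is pitch class 10.
The pitch classes differ (11 vs. 10), so they are not enharmonic equivalents.

No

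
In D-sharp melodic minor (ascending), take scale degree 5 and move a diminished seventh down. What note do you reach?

Scale degree 5 of D# melodic minor (ascending) is A#.
A diminished seventh (9 semitones) below A# lands on the letter B, giving B##.

B##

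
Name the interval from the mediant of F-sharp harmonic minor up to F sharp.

major sixth

The mediant of F# harmonic minor is A.
A up to F#: letters A→F make it a sixth; 9 semitones makes it major.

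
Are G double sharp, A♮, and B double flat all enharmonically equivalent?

Yes

G## = pitch class 9 and A = pitch class 9 and Bbb = pitch class 9 — the same pitch class, so they are enharmonic equivalents.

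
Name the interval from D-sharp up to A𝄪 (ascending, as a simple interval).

augmented fifth

Counting letters D–E–F–G–A gives a fifth.
D#→A## = 8 semitones, 1 wider than the perfect fifth (7), so augmented.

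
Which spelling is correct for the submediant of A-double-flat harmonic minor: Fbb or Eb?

Each scale degree takes a distinct letter name. Degree 6 of a scale on A must use the letter F.
Fbb and Eb are enharmonically the same pitch, but only Fbb uses the letter F, so it is the correct spelling here.

Fbb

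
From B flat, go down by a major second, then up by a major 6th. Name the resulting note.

F

A major second down from Bb is Ab (letter A, 2 semitones down).
A major sixth up from Ab is F (letter F, 9 semitones up).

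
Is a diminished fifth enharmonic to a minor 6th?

A diminished fifth spans 6 semitones; a minor sixth spans 8.
The spans differ, so they are not enharmonic equivalents.

No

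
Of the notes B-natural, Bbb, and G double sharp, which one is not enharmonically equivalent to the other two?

In 12-tone equal temperament, enharmonic equivalents share a pitch class. B is pitch class 11; Bbb is pitch class 9; G## is pitch class 9.
Bbb and G## share pitch class 9, while B is pitch class 11.

B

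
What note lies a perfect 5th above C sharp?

G#

A fifth above C lands on the letter G.
A perfect fifth spans 7 semitones, so C# moves to pitch class 8. On the letter G that is G#.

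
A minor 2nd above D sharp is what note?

E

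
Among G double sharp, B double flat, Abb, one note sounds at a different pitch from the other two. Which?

In 12-tone equal temperament, enharmonic equivalents share a pitch class. G## is pitch class 9; Bbb is pitch class 9; Abb is pitch class 7.
G## and Bbb share pitch class 9, while Abb is pitch class 7.

Abb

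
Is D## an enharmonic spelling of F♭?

Yes

D## is pitch class 4; Fb is pitch class 4.
All spellings map to pitch class 4, so they are enharmonically equivalent.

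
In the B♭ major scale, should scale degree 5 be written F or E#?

F

Each scale degree takes a distinct letter name. Degree 5 of a scale on B must use the letter F.
F and E# are enharmonically the same pitch, but only F uses the letter F, so it is the correct spelling here.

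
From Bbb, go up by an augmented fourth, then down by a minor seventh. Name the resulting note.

An augmented fourth up from Bbb is Eb (letter E, 6 semitones up).
A minor seventh down from Eb is F (letter F, 10 semitones down).

F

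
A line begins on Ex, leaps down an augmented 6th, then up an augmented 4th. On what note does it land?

An augmented sixth down from E## is G# (letter G, 10 semitones down).
An augmented fourth up from G# is C## (letter C, 6 semitones up).

C##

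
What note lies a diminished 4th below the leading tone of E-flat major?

The leading tone of Eb major is D.
A diminished fourth (4 semitones) below D lands on the letter A, giving A#.

A#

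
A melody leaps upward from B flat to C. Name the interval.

major second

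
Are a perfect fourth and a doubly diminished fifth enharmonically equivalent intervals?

A perfect fourth spans 5 semitones; a doubly diminished fifth spans 5.
They are enharmonically equivalent.

Yes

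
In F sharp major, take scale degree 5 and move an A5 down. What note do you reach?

Scale degree 5 of F# major is C#.
An augmented fifth (8 semitones) below C# lands on the letter F, giving F.

F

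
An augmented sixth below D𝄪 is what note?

F#

A sixth below D lands on the letter F.
An augmented sixth spans 10 semitones, so D## moves to pitch class 6. On the letter F that is F#.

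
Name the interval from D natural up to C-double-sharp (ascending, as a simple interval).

augmented seventh

Counting letters D–E–F–G–A–B–C gives a seventh.
D→C## = 12 semitones, 1 wider than the major seventh (11), so augmented.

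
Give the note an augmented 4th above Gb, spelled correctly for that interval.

C

A fourth above G lands on the letter C.
An augmented fourth spans 6 semitones, so Gb moves to pitch class 0. On the letter C that is C.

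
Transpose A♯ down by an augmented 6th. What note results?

C

A down a major sixth is C, so the target letter is C.
From A#, an augmented sixth is 10 semitones down: C.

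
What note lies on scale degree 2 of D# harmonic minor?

The D# harmonic minor scale runs D# E# F# G# A# B C##.
Degree 2 is E#.

E#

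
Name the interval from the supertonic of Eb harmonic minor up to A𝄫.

diminished third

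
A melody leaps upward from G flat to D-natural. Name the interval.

augmented fifth

Counting letters G–A–B–C–D gives a fifth.
Gb→D = 8 semitones, 1 wider than the perfect fifth (7), so augmented.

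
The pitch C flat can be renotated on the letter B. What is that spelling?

B

Plain B sits at the same pitch as Cb, so on the letter B the same pitch needs a natural: B.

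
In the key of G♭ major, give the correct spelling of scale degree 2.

Degree 2 takes the letter 1 step above G, which is A.
In major, degree 2 sits 2 semitones above the tonic. Gb + 2 semitones is pitch class 8, spelled on A as Ab.

Ab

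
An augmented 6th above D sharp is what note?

D up a major sixth is B, so the target letter is B.
From D#, an augmented sixth is 10 semitones up: B##.

B##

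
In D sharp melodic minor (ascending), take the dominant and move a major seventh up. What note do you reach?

G##

The dominant of D# melodic minor (ascending) is A#.
A major seventh (11 semitones) above A# lands on the letter G, giving G##.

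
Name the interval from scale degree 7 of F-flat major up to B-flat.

Scale degree 7 of Fb major is Eb.
Eb up to Bb: letters E→B make it a fifth; 7 semitones makes it perfect.

perfect fifth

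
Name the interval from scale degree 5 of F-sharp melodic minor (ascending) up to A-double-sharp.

Scale degree 5 of F# melodic minor (ascending) is C#.
C# up to A##: letters C→A make it a sixth; 10 semitones makes it augmented.

augmented sixth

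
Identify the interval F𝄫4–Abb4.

The letter names run F→A, a span of 2 letter steps, so the interval is some kind of third.
Fbb to Abb is 4 semitones. A major third is 4, so 4 makes it major.

major third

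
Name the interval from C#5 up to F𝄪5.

Counting letters C–D–E–F gives a fourth.
C#→F## = 6 semitones, 1 wider than the perfect fourth (5), so augmented.

augmented fourth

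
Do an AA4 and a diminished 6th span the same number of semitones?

Yes

A doubly augmented fourth spans 7 semitones; a diminished sixth spans 7.
They are enharmonically equivalent.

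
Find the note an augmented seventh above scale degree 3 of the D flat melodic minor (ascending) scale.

E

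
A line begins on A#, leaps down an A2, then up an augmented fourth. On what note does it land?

An augmented second down from A# is G (letter G, 3 semitones down).
An augmented fourth up from G is C# (letter C, 6 semitones up).

C#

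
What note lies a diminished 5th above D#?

A fifth above D lands on the letter A.
A diminished fifth spans 6 semitones, so D# moves to pitch class 9. On the letter A that is A.

A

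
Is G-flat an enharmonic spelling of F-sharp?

Yes

Gb is pitch class 6; F# is pitch class 6.
All spellings map to pitch class 6, so they are enharmonically equivalent.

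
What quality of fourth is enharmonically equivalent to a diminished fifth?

augmented

A diminished fifth spans 6 semitones.
A fourth spanning 6 semitones is augmented (the perfect fourth is 5).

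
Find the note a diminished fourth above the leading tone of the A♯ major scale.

The leading tone of A# major is G##.
A diminished fourth (4 semitones) above G## lands on the letter C, giving C#.

C#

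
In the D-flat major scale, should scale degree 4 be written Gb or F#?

Gb

Each scale degree takes a distinct letter name. Degree 4 of a scale on D must use the letter G.
Gb and F# are enharmonically the same pitch, but only Gb uses the letter G, so it is the correct spelling here.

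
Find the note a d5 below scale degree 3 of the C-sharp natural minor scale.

Scale degree 3 of C# natural minor is E.
A diminished fifth (6 semitones) below E lands on the letter A, giving A#.

A#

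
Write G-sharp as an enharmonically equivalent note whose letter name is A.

G# is pitch class 8. The letter A alone is pitch class 9.
To reach pitch class 8 from A requires an offset of -1 semitone, i.e. flat: Ab.

Ab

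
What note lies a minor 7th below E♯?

F##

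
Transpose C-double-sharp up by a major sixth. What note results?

C up a major sixth is A, so the target letter is A.
From C##, a major sixth is 9 semitones up: A##.

A##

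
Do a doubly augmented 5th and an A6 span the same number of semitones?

No

A doubly augmented fifth spans 9 semitones; an augmented sixth spans 10.
The spans differ, so they are not enharmonic equivalents.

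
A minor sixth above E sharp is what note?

E up a major sixth is C#, so the target letter is C.
From E#, a minor sixth is 8 semitones up: C#.

C#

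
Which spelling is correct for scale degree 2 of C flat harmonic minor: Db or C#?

Each scale degree takes a distinct letter name. Degree 2 of a scale on C must use the letter D.
Db and C# are enharmonically the same pitch, but only Db uses the letter D, so it is the correct spelling here.

Db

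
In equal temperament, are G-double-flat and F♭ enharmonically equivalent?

No

Two spellings are enharmonically equivalent only if they share a pitch class.
Here Gbb → 5, Fb → 4; 4 ≠ 5, so they are not.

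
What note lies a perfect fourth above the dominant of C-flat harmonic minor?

Cb

The dominant of Cb harmonic minor is Gb.
A perfect fourth (5 semitones) above Gb lands on the letter C, giving Cb.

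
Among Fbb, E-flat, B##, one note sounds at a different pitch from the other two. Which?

In 12-tone equal temperament, enharmonic equivalents share a pitch class. Fbb is pitch class 3; Eb is pitch class 3; B## is pitch class 1.
Fbb and Eb share pitch class 3, while B## is pitch class 1.

B##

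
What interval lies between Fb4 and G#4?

The letter names run F→G, a span of 1 letter step, so the interval is some kind of second.
Fb to G# is 4 semitones. A major second is 2, so 4 makes it doubly augmented.

doubly augmented second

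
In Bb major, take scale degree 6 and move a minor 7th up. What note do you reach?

F

Scale degree 6 of Bb major is G.
A minor seventh (10 semitones) above G lands on the letter F, giving F.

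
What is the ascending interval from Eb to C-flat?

minor sixth

The letter names run E→C, a span of 5 letter steps, so the interval is some kind of sixth.
Eb to Cb is 8 semitones. A major sixth is 9, so 8 makes it minor.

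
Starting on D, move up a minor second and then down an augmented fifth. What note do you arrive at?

A minor second up from D is Eb (letter E, 1 semitone up).
An augmented fifth down from Eb is Abb (letter A, 8 semitones down).

Abb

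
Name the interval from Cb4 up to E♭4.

major third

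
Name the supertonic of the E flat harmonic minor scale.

Degree 2 takes the letter 1 step above E, which is F.
In harmonic minor, degree 2 sits 2 semitones above the tonic. Eb + 2 semitones is pitch class 5, spelled on F as F.

F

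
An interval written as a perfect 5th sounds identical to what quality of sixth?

diminished

A perfect fifth spans 7 semitones.
A sixth spanning 7 semitones is diminished (the major sixth is 9).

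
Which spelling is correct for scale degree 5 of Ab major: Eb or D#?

Eb

Each scale degree takes a distinct letter name. Degree 5 of a scale on A must use the letter E.
Eb and D# are enharmonically the same pitch, but only Eb uses the letter E, so it is the correct spelling here.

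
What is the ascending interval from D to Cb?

The letter names run D→C, a span of 6 letter steps, so the interval is some kind of seventh.
D to Cb is 9 semitones. A major seventh is 11, so 9 makes it diminished.

diminished seventh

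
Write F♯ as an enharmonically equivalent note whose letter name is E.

E##

Plain E sits 2 semitones below F#, so on the letter E the same pitch needs a double sharp: E##.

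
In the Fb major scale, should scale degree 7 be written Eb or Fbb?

Eb

Each scale degree takes a distinct letter name. Degree 7 of a scale on F must use the letter E.
Eb and Fbb are enharmonically the same pitch, but only Eb uses the letter E, so it is the correct spelling here.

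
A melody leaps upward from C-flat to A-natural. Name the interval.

augmented sixth

The letter names run C→A, a span of 5 letter steps, so the interval is some kind of sixth.
Cb to A is 10 semitones. A major sixth is 9, so 10 makes it augmented.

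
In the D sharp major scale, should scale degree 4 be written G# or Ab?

G#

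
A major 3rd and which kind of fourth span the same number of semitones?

A major third spans 4 semitones.
A fourth spanning 4 semitones is diminished (the perfect fourth is 5).

diminished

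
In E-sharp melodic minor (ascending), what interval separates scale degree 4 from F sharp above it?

minor sixth

Scale degree 4 of E# melodic minor (ascending) is A#.
A# up to F#: letters A→F make it a sixth; 8 semitones makes it minor.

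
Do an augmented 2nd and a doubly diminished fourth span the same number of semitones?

An augmented second spans 3 semitones; a doubly diminished fourth spans 3.
They are enharmonically equivalent.

Yes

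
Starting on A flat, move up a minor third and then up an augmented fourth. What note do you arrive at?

F

A minor third up from Ab is Cb (letter C, 3 semitones up).
An augmented fourth up from Cb is F (letter F, 6 semitones up).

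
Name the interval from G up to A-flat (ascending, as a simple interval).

minor second

The letter names run G→A, a span of 1 letter step, so the interval is some kind of second.
G to Ab is 1 semitone. A major second is 2, so 1 makes it minor.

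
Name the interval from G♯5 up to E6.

The letter names run G→E, a span of 5 letter steps, so the interval is some kind of sixth.
G# to E is 8 semitones. A major sixth is 9, so 8 makes it minor.

minor sixth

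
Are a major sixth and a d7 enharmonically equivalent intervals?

Yes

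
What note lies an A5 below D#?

G

A fifth below D lands on the letter G.
An augmented fifth spans 8 semitones, so D# moves to pitch class 7. On the letter G that is G.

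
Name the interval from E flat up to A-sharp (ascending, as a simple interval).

Counting letters E–F–G–A gives a fourth.
Eb→A# = 7 semitones, 2 wider than the perfect fourth (5), so doubly augmented.

doubly augmented fourth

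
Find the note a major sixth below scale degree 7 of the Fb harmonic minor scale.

Scale degree 7 of Fb harmonic minor is Eb.
A major sixth (9 semitones) below Eb lands on the letter G, giving Gb.

Gb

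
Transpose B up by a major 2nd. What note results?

C#

B up a major second is C#, so the target letter is C.
From B, a major second is 2 semitones up: C#.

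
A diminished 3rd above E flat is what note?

Gbb

E up a major third is G#, so the target letter is G.
From Eb, a diminished third is 2 semitones up: Gbb.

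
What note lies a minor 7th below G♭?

A seventh below G lands on the letter A.
A minor seventh spans 10 semitones, so Gb moves to pitch class 8. On the letter A that is Ab.

Ab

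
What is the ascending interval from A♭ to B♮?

augmented second

The letter names run A→B, a span of 1 letter step, so the interval is some kind of second.
Ab to B is 3 semitones. A major second is 2, so 3 makes it augmented.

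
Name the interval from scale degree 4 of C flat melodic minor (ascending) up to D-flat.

Scale degree 4 of Cb melodic minor (ascending) is Fb.
Fb up to Db: letters F→D make it a sixth; 9 semitones makes it major.

major sixth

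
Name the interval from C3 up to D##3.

doubly augmented second

The letter names run C→D, a span of 1 letter step, so the interval is some kind of second.
C to D## is 4 semitones. A major second is 2, so 4 makes it doubly augmented.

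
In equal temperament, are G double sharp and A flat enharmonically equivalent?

No

G## is pitch class 9; Ab is pitch class 8.
The pitch classes differ (9 vs. 8), so they are not enharmonic equivalents.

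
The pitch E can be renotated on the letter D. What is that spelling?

D##

Plain D sits 2 semitones below E, so on the letter D the same pitch needs a double sharp: D##.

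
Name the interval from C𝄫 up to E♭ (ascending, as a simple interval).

augmented third

The letter names run C→E, a span of 2 letter steps, so the interval is some kind of third.
Cbb to Eb is 5 semitones. A major third is 4, so 5 makes it augmented.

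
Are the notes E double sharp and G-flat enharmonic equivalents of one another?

E## = pitch class 6 and Gb = pitch class 6 — the same pitch class, so they are enharmonic equivalents.

Yes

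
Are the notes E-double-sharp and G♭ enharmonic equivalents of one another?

Yes

E## = pitch class 6 and Gb = pitch class 6 — the same pitch class, so they are enharmonic equivalents.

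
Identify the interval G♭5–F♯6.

augmented seventh

Counting letters G–A–B–C–D–E–F gives a seventh.
Gb→F# = 12 semitones, 1 wider than the major seventh (11), so augmented.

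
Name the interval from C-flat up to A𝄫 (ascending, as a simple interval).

Counting letters C–D–E–F–G–A gives a sixth.
Cb→Abb = 8 semitones, 1 narrower than the major sixth (9), so minor.

minor sixth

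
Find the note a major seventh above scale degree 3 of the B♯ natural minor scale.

C##

Scale degree 3 of B# natural minor is D#.
A major seventh (11 semitones) above D# lands on the letter C, giving C##.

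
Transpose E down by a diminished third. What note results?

C##

E down a major third is C, so the target letter is C.
From E, a diminished third is 2 semitones down: C##.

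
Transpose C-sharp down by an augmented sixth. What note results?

C down a major sixth is Eb, so the target letter is E.
From C#, an augmented sixth is 10 semitones down: Eb.

Eb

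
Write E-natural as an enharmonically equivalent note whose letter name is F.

E is pitch class 4. The letter F alone is pitch class 5.
To reach pitch class 4 from F requires an offset of -1 semitone, i.e. flat: Fb.

Fb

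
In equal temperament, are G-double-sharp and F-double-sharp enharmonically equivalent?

G## is pitch class 9; F## is pitch class 7.
The pitch classes differ (9 vs. 7), so they are not enharmonic equivalents.

No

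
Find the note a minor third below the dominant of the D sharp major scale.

The dominant of D# major is A#.
A minor third (3 semitones) below A# lands on the letter F, giving F##.

F##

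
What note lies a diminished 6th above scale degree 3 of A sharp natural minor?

Scale degree 3 of A# natural minor is C#.
A diminished sixth (7 semitones) above C# lands on the letter A, giving Ab.

Ab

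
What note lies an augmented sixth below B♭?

Dbb

A sixth below B lands on the letter D.
An augmented sixth spans 10 semitones, so Bb moves to pitch class 0. On the letter D that is Dbb.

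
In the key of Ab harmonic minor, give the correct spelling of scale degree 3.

Cb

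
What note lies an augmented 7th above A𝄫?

G

A seventh above A lands on the letter G.
An augmented seventh spans 12 semitones, so Abb moves to pitch class 7. On the letter G that is G.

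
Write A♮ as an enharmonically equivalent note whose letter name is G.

Plain G sits 2 semitones below A, so on the letter G the same pitch needs a double sharp: G##.

G##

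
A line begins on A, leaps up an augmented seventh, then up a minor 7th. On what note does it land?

F##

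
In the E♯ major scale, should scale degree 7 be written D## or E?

Each scale degree takes a distinct letter name. Degree 7 of a scale on E must use the letter D.
D## and E are enharmonically the same pitch, but only D## uses the letter D, so it is the correct spelling here.

D##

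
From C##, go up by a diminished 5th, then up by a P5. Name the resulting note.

A diminished fifth up from C## is G# (letter G, 6 semitones up).
A perfect fifth up from G# is D# (letter D, 7 semitones up).

D#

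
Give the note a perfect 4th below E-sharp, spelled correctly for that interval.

A fourth below E lands on the letter B.
A perfect fourth spans 5 semitones, so E# moves to pitch class 0. On the letter B that is B#.

B#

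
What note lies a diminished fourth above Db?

Gbb

D up a perfect fourth is G, so the target letter is G.
From Db, a diminished fourth is 4 semitones up: Gbb.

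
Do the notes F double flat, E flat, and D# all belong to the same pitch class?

Yes

Fbb is pitch class 3; Eb is pitch class 3; D# is pitch class 3.
All spellings map to pitch class 3, so they are enharmonically equivalent.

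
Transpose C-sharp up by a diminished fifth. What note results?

G

A fifth above C lands on the letter G.
A diminished fifth spans 6 semitones, so C# moves to pitch class 7. On the letter G that is G.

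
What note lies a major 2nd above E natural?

A second above E lands on the letter F.
A major second spans 2 semitones, so E moves to pitch class 6. On the letter F that is F#.

F#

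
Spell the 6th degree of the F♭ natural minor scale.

Dbb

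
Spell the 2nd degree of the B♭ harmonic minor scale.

C

The Bb harmonic minor scale runs Bb C Db Eb F Gb A.
Degree 2 is C.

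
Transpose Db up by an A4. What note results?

G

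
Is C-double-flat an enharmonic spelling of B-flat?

Cbb is pitch class 10; Bb is pitch class 10.
All spellings map to pitch class 10, so they are enharmonically equivalent.

Yes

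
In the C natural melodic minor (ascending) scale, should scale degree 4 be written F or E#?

Each scale degree takes a distinct letter name. Degree 4 of a scale on C must use the letter F.
F and E# are enharmonically the same pitch, but only F uses the letter F, so it is the correct spelling here.

F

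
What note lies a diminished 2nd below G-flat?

F#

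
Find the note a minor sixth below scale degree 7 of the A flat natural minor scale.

Scale degree 7 of Ab natural minor is Gb.
A minor sixth (8 semitones) below Gb lands on the letter B, giving Bb.

Bb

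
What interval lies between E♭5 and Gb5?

minor third

The letter names run E→G, a span of 2 letter steps, so the interval is some kind of third.
Eb to Gb is 3 semitones. A major third is 4, so 3 makes it minor.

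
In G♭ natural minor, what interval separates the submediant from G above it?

The submediant of Gb natural minor is Ebb.
Ebb up to G: letters E→G make it a third; 5 semitones makes it augmented.

augmented third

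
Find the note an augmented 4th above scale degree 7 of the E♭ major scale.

G#

Scale degree 7 of Eb major is D.
An augmented fourth (6 semitones) above D lands on the letter G, giving G#.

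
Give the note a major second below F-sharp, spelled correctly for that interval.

E

F down a major second is Eb, so the target letter is E.
From F#, a major second is 2 semitones down: E.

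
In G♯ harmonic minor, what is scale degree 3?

B

Degree 3 takes the letter 2 steps above G, which is B.
In harmonic minor, degree 3 sits 3 semitones above the tonic. G# + 3 semitones is pitch class 11, spelled on B as B.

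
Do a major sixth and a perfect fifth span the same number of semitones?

No

A major sixth spans 9 semitones; a perfect fifth spans 7.
The spans differ, so they are not enharmonic equivalents.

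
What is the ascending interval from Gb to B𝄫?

Counting letters G–A–B gives a third.
Gb→Bbb = 3 semitones, 1 narrower than the major third (4), so minor.

minor third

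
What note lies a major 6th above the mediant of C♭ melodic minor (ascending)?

Cb

The mediant of Cb melodic minor (ascending) is Ebb.
A major sixth (9 semitones) above Ebb lands on the letter C, giving Cb.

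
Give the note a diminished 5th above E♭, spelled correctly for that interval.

Bbb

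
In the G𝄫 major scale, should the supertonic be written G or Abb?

Abb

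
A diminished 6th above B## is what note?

A sixth above B lands on the letter G.
A diminished sixth spans 7 semitones, so B## moves to pitch class 8. On the letter G that is G#.

G#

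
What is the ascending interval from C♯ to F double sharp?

Counting letters C–D–E–F gives a fourth.
C#→F## = 6 semitones, 1 wider than the perfect fourth (5), so augmented.

augmented fourth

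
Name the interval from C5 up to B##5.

Counting letters C–D–E–F–G–A–B gives a seventh.
C→B## = 13 semitones, 2 wider than the major seventh (11), so doubly augmented.

doubly augmented seventh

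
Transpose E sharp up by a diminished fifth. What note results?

E up a perfect fifth is B, so the target letter is B.
From E#, a diminished fifth is 6 semitones up: B.

B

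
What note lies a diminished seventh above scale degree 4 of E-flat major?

Gbb

Scale degree 4 of Eb major is Ab.
A diminished seventh (9 semitones) above Ab lands on the letter G, giving Gbb.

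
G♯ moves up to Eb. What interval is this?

The letter names run G→E, a span of 5 letter steps, so the interval is some kind of sixth.
G# to Eb is 7 semitones. A major sixth is 9, so 7 makes it diminished.

diminished sixth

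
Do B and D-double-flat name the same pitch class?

Two spellings are enharmonically equivalent only if they share a pitch class.
Here B → 11, Dbb → 0; 0 ≠ 11, so they are not.

No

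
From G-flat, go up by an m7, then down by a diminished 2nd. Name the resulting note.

E

A minor seventh up from Gb is Fb (letter F, 10 semitones up).
A diminished second down from Fb is E (letter E, 0 semitones down).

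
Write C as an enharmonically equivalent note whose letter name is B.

Plain B sits 1 semitone below C, so on the letter B the same pitch needs a sharp: B#.

B#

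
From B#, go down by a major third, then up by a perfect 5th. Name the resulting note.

D#

A major third down from B# is G# (letter G, 4 semitones down).
A perfect fifth up from G# is D# (letter D, 7 semitones up).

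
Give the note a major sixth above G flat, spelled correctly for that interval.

A sixth above G lands on the letter E.
A major sixth spans 9 semitones, so Gb moves to pitch class 3. On the letter E that is Eb.

Eb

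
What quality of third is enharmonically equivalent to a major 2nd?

diminished

A major second spans 2 semitones.
A third spanning 2 semitones is diminished (the major third is 4).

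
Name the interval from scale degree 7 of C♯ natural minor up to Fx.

Scale degree 7 of C# natural minor is B.
B up to F##: letters B→F make it a fifth; 8 semitones makes it augmented.

augmented fifth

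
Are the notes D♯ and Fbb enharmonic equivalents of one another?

Yes

D# = pitch class 3 and Fbb = pitch class 3 — the same pitch class, so they are enharmonic equivalents.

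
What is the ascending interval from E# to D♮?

diminished seventh

The letter names run E→D, a span of 6 letter steps, so the interval is some kind of seventh.
E# to D is 9 semitones. A major seventh is 11, so 9 makes it diminished.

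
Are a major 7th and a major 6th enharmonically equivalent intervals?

A major seventh spans 11 semitones; a major sixth spans 9.
The spans differ, so they are not enharmonic equivalents.

No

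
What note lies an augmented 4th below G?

Db

G down a perfect fourth is D, so the target letter is D.
From G, an augmented fourth is 6 semitones down: Db.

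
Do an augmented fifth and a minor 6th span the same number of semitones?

Yes

An augmented fifth spans 8 semitones; a minor sixth spans 8.
They are enharmonically equivalent.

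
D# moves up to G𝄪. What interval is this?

augmented fourth

Counting letters D–E–F–G gives a fourth.
D#→G## = 6 semitones, 1 wider than the perfect fourth (5), so augmented.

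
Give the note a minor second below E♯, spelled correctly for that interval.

D##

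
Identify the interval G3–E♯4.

augmented sixth

Counting letters G–A–B–C–D–E gives a sixth.
G→E# = 10 semitones, 1 wider than the major sixth (9), so augmented.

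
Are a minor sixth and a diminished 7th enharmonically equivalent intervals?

No

A minor sixth spans 8 semitones; a diminished seventh spans 9.
The spans differ, so they are not enharmonic equivalents.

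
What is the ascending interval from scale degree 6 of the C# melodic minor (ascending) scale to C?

diminished third

Scale degree 6 of C# melodic minor (ascending) is A#.
A# up to C: letters A→C make it a third; 2 semitones makes it diminished.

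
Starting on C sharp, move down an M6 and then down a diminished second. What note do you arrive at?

A major sixth down from C# is E (letter E, 9 semitones down).
A diminished second down from E is D## (letter D, 0 semitones down).

D##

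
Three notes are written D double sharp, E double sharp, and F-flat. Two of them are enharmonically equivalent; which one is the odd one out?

E##

In 12-tone equal temperament, enharmonic equivalents share a pitch class. D## is pitch class 4; E## is pitch class 6; Fb is pitch class 4.
D## and Fb share pitch class 4, while E## is pitch class 6.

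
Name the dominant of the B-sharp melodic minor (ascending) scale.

F##

Degree 5 takes the letter 4 steps above B, which is F.
In melodic minor (ascending), degree 5 sits 7 semitones above the tonic. B# + 7 semitones is pitch class 7, spelled on F as F##.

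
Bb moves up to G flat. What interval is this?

minor sixth

Counting letters B–C–D–E–F–G gives a sixth.
Bb→Gb = 8 semitones, 1 narrower than the major sixth (9), so minor.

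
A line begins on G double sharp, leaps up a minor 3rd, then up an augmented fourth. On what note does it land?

E##

A minor third up from G## is B# (letter B, 3 semitones up).
An augmented fourth up from B# is E## (letter E, 6 semitones up).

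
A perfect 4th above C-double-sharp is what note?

A fourth above C lands on the letter F.
A perfect fourth spans 5 semitones, so C## moves to pitch class 7. On the letter F that is F##.

F##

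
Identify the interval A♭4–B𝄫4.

Counting letters A–B gives a second.
Ab→Bbb = 1 semitone, 1 narrower than the major second (2), so minor.

minor second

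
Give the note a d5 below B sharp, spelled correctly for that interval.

A fifth below B lands on the letter E.
A diminished fifth spans 6 semitones, so B# moves to pitch class 6. On the letter E that is E##.

E##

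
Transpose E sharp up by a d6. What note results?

A sixth above E lands on the letter C.
A diminished sixth spans 7 semitones, so E# moves to pitch class 0. On the letter C that is C.

C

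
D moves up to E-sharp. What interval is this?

The letter names run D→E, a span of 1 letter step, so the interval is some kind of second.
D to E# is 3 semitones. A major second is 2, so 3 makes it augmented.

augmented second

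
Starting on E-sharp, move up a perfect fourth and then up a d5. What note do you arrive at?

E

A perfect fourth up from E# is A# (letter A, 5 semitones up).
A diminished fifth up from A# is E (letter E, 6 semitones up).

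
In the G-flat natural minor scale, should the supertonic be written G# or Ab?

Each scale degree takes a distinct letter name. Degree 2 of a scale on G must use the letter A.
Ab and G# are enharmonically the same pitch, but only Ab uses the letter A, so it is the correct spelling here.

Ab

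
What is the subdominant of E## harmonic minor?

Degree 4 takes the letter 3 steps above E, which is A.
In harmonic minor, degree 4 sits 5 semitones above the tonic. E## + 5 semitones is pitch class 11, spelled on A as A##.

A##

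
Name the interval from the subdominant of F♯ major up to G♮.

The subdominant of F# major is B.
B up to G: letters B→G make it a sixth; 8 semitones makes it minor.

minor sixth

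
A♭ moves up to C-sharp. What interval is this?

The letter names run A→C, a span of 2 letter steps, so the interval is some kind of third.
Ab to C# is 5 semitones. A major third is 4, so 5 makes it augmented.

augmented third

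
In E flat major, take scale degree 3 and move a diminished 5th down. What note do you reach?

C#

Scale degree 3 of Eb major is G.
A diminished fifth (6 semitones) below G lands on the letter C, giving C#.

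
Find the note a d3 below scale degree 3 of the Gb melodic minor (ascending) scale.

G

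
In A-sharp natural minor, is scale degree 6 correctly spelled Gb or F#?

F#

Each scale degree takes a distinct letter name. Degree 6 of a scale on A must use the letter F.
F# and Gb are enharmonically the same pitch, but only F# uses the letter F, so it is the correct spelling here.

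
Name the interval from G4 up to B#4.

augmented third

Counting letters G–A–B gives a third.
G→B# = 5 semitones, 1 wider than the major third (4), so augmented.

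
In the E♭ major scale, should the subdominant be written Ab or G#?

Ab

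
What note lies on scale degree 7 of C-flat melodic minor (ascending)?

Bb

The Cb melodic minor (ascending) scale runs Cb Db Ebb Fb Gb Ab Bb.
Degree 7 is Bb.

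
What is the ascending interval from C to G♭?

Counting letters C–D–E–F–G gives a fifth.
C→Gb = 6 semitones, 1 narrower than the perfect fifth (7), so diminished.

diminished fifth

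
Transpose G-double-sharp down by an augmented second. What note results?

A second below G lands on the letter F.
An augmented second spans 3 semitones, so G## moves to pitch class 6. On the letter F that is F#.

F#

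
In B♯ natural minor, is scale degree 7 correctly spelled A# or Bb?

A#

Each scale degree takes a distinct letter name. Degree 7 of a scale on B must use the letter A.
A# and Bb are enharmonically the same pitch, but only A# uses the letter A, so it is the correct spelling here.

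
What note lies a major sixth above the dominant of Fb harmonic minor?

The dominant of Fb harmonic minor is Cb.
A major sixth (9 semitones) above Cb lands on the letter A, giving Ab.

Ab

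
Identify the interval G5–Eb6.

The letter names run G→E, a span of 5 letter steps, so the interval is some kind of sixth.
G to Eb is 8 semitones. A major sixth is 9, so 8 makes it minor.

minor sixth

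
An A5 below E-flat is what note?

Abb

A fifth below E lands on the letter A.
An augmented fifth spans 8 semitones, so Eb moves to pitch class 7. On the letter A that is Abb.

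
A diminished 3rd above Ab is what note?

A third above A lands on the letter C.
A diminished third spans 2 semitones, so Ab moves to pitch class 10. On the letter C that is Cbb.

Cbb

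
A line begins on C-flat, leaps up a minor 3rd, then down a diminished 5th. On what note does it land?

A minor third up from Cb is Ebb (letter E, 3 semitones up).
A diminished fifth down from Ebb is Ab (letter A, 6 semitones down).

Ab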